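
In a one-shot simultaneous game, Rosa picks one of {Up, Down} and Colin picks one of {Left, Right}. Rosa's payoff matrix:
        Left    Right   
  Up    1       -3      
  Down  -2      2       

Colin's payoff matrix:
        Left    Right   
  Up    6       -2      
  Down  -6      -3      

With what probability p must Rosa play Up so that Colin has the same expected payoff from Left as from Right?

Colin's indifference between Left and Right determines Rosa's mixing probability p:
  Colin's payoff to Left: p·6 + (1−p)·(-6) = 12p - 6
  Colin's payoff to Right: p·(-2) + (1−p)·(-3) = p - 3
  12p - 6 = p - 3  ⇒  11p = 3  ⇒  p = 3/11.

p = 3/11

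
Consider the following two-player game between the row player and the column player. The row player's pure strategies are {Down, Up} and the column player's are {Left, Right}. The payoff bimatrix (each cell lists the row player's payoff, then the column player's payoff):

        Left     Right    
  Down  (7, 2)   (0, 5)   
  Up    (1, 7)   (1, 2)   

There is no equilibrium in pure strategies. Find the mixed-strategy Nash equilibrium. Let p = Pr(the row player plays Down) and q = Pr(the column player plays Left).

p = 5/8, q = 1/7

For the column player to be willing to mix, the column player must be indifferent between Left and Right, which pins down the row player's mix.
  the column player's payoff from Left: p·2 + (1−p)·7 = -5p + 7
  the column player's payoff from Right: p·5 + (1−p)·2 = 3p + 2
  -5p + 7 = 3p + 2  ⇒  -8p = -5  ⇒  p = 5/8.
The column player's mix must leave the row player indifferent between Down and Up.
  the row player's payoff from Down: q·7 + (1−q)·0 = 7q
  the row player's payoff from Up: q·1 + (1−q)·1 = 1
  7q = 1  ⇒  7q = 1  ⇒  q = 1/7.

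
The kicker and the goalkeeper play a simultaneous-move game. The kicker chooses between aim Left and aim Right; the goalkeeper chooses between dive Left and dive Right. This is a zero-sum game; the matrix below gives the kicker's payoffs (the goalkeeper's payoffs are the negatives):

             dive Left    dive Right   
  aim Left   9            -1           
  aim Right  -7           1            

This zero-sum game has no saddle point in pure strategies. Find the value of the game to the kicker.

v = 1/9

For the kicker to be willing to mix, the kicker must be indifferent between aim Left and aim Right, which pins down the goalkeeper's mix.
  the kicker's payoff to aim Left: q·9 + (1−q)·(-1) = 10q - 1
  the kicker's payoff to aim Right: q·(-7) + (1−q)·1 = -8q + 1
  10q - 1 = -8q + 1  ⇒  18q = 2  ⇒  q = 1/9.
The value is the kicker's expected payoff against this mix (using aim Left): (1/9)·9 + (8/9)·(-1) = 1/9.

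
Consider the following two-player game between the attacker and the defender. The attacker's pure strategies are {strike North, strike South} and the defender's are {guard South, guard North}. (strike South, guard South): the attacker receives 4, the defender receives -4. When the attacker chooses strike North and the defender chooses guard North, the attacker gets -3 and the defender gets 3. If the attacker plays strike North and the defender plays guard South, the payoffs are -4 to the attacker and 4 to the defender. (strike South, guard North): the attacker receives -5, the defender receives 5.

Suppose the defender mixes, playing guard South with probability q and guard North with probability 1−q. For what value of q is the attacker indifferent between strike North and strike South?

The defender's mix must leave the attacker indifferent between strike North and strike South.
  the attacker's expected payoff from strike North: q·(-4) + (1−q)·(-3) = -q - 3
  the attacker's expected payoff from strike South: q·4 + (1−q)·(-5) = 9q - 5
  -q - 3 = 9q - 5  ⇒  -10q = -2  ⇒  q = 1/5.

q = 1/5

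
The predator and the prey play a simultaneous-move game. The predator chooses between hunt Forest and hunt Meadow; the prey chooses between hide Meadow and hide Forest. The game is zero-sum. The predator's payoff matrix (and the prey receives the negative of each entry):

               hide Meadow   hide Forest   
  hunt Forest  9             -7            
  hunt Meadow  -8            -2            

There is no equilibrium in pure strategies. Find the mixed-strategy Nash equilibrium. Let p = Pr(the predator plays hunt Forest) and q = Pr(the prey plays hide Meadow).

Set the prey's expected payoff from hide Meadow equal to that from hide Forest:
  the prey's payoff to hide Meadow: p·(-9) + (1−p)·8 = -17p + 8
  the prey's payoff to hide Forest: p·7 + (1−p)·2 = 5p + 2
  -17p + 8 = 5p + 2  ⇒  -22p = -6  ⇒  p = 3/11.
The predator's indifference between hunt Forest and hunt Meadow determines the prey's mixing probability q:
  the predator's expected payoff from hunt Forest: q·9 + (1−q)·(-7) = 16q - 7
  the predator's expected payoff from hunt Meadow: q·(-8) + (1−q)·(-2) = -6q - 2
  16q - 7 = -6q - 2  ⇒  22q = 5  ⇒  q = 5/22.

p = 3/11, q = 5/22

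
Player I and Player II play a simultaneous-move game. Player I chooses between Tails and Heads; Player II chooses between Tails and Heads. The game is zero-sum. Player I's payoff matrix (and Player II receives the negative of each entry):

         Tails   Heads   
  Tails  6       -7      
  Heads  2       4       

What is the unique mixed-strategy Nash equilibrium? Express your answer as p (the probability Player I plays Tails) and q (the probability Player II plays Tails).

p = 2/15, q = 11/15

In a mixed equilibrium Player II is indifferent between Tails and Heads; this condition fixes p.
  Player II's payoff to Tails: p·(-6) + (1−p)·(-2) = -4p - 2
  Player II's payoff to Heads: p·7 + (1−p)·(-4) = 11p - 4
  -4p - 2 = 11p - 4  ⇒  -15p = -2  ⇒  p = 2/15.
For Player I to be willing to mix, Player I must be indifferent between Tails and Heads, which pins down Player II's mix.
  Player I's expected payoff from Tails: q·6 + (1−q)·(-7) = 13q - 7
  Player I's expected payoff from Heads: q·2 + (1−q)·4 = -2q + 4
  13q - 7 = -2q + 4  ⇒  15q = 11  ⇒  q = 11/15.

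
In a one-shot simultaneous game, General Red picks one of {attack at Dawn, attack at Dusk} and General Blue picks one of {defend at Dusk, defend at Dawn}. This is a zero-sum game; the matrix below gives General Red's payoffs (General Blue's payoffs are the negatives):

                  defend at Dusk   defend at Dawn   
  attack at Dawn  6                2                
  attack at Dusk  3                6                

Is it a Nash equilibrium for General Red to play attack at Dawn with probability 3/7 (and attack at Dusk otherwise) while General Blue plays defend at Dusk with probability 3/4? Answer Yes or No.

No

Given General Blue's mix q = 3/4, General Red's payoff from attack at Dawn is 5 but from attack at Dusk is 15/4. General Red strictly prefers attack at Dawn, so General Red would not mix.
So the proposed profile is not a Nash equilibrium.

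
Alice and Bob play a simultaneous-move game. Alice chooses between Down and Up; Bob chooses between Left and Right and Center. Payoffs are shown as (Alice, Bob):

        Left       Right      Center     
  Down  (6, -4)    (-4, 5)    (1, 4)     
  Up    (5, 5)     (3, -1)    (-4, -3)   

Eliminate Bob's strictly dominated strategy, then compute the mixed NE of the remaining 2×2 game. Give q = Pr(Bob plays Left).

q = 7/8

Bob's strategy Center is strictly dominated by Right: 5 > 4 and -1 > -3. Eliminate Center.
Set Alice's expected payoff from Down equal to that from Up:
  Alice's expected payoff from Down: q·6 + (1−q)·(-4) = 10q - 4
  Alice's expected payoff from Up: q·5 + (1−q)·3 = 2q + 3
  10q - 4 = 2q + 3  ⇒  8q = 7  ⇒  q = 7/8.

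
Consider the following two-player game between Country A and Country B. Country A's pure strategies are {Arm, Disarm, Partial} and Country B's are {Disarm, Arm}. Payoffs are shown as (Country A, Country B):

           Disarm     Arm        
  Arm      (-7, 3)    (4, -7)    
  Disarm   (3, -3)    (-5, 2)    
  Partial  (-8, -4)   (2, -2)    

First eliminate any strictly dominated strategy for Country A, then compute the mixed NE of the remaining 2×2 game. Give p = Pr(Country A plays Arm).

Country A's strategy Partial is strictly dominated by Arm: -7 > -8 and 4 > 2. Eliminate Partial.
In a mixed equilibrium Country B is indifferent between Disarm and Arm; this condition fixes p.
  Country B's payoff from Disarm: p·3 + (1−p)·(-3) = 6p - 3
  Country B's payoff from Arm: p·(-7) + (1−p)·2 = -9p + 2
  6p - 3 = -9p + 2  ⇒  15p = 5  ⇒  p = 1/3.

p = 1/3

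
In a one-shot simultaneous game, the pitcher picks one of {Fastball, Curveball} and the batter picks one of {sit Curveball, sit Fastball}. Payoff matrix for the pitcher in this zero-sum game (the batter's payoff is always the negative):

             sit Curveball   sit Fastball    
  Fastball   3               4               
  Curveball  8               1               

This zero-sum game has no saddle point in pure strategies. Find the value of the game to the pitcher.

v = 29/8

Set the pitcher's expected payoff from Fastball equal to that from Curveball:
  the pitcher's expected payoff from Fastball: q·3 + (1−q)·4 = -q + 4
  the pitcher's expected payoff from Curveball: q·8 + (1−q)·1 = 7q + 1
  -q + 4 = 7q + 1  ⇒  -8q = -3  ⇒  q = 3/8.
The value is the pitcher's expected payoff against this mix (using Fastball): (3/8)·3 + (5/8)·4 = 29/8.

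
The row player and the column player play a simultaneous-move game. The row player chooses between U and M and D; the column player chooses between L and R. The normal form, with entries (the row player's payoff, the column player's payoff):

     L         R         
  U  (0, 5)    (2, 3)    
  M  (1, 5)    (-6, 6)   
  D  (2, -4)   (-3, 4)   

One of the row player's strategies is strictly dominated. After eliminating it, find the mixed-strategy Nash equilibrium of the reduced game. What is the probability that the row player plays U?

The row player's strategy M is strictly dominated by D: 2 > 1 and -3 > -6. Eliminate M.
The row player's mix must leave the column player indifferent between L and R.
  the column player's expected payoff from L: p·5 + (1−p)·(-4) = 9p - 4
  the column player's expected payoff from R: p·3 + (1−p)·4 = -p + 4
  9p - 4 = -p + 4  ⇒  10p = 8  ⇒  p = 4/5.

p = 4/5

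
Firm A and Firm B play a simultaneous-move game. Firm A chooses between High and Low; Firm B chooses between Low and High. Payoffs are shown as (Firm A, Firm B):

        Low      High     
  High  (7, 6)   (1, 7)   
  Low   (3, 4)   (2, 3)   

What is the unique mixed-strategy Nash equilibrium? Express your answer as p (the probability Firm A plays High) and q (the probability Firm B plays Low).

Set Firm B's expected payoff from Low equal to that from High:
  Firm B's payoff to Low: p·6 + (1−p)·4 = 2p + 4
  Firm B's payoff to High: p·7 + (1−p)·3 = 4p + 3
  2p + 4 = 4p + 3  ⇒  -2p = -1  ⇒  p = 1/2.
In a mixed equilibrium Firm A is indifferent between High and Low; this condition fixes q.
  Firm A's payoff from High: q·7 + (1−q)·1 = 6q + 1
  Firm A's payoff from Low: q·3 + (1−q)·2 = q + 2
  6q + 1 = q + 2  ⇒  5q = 1  ⇒  q = 1/5.

p = 1/2, q = 1/5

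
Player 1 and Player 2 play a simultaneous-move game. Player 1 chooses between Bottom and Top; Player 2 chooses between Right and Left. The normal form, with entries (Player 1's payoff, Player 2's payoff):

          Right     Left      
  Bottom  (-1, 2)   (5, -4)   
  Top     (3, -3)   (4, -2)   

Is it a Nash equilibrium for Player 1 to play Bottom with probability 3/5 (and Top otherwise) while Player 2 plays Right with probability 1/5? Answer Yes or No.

Given Player 1's mix p = 3/5, Player 2's payoff from Right is 0 but from Left is -16/5. Player 2 strictly prefers Right, so Player 2 would not mix.
So the proposed profile is not a Nash equilibrium.

No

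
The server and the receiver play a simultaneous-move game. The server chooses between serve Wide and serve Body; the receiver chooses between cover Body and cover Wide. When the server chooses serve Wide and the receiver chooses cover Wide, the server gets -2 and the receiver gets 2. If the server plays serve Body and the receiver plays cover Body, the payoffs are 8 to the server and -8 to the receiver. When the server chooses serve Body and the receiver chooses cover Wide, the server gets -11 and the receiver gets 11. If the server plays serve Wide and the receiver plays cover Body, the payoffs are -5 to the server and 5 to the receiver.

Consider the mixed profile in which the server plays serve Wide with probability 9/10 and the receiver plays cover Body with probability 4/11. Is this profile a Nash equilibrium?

No

Given the server's mix p = 9/10, the receiver's payoff from cover Body is 37/10 but from cover Wide is 29/10. The receiver strictly prefers cover Body, so the receiver would not mix.
So the proposed profile is not a Nash equilibrium.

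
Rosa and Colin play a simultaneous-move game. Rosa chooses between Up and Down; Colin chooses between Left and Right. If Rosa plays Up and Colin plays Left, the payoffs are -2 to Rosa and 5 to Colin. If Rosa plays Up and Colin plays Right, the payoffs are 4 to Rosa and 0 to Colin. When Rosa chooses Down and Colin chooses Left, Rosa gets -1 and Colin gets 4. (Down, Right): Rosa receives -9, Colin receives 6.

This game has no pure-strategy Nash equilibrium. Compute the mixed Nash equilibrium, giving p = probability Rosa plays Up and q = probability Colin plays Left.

Set Colin's expected payoff from Left equal to that from Right:
  Colin's payoff to Left: p·5 + (1−p)·4 = p + 4
  Colin's payoff to Right: p·0 + (1−p)·6 = -6p + 6
  p + 4 = -6p + 6  ⇒  7p = 2  ⇒  p = 2/7.
Rosa's indifference between Up and Down determines Colin's mixing probability q:
  Rosa's payoff from Up: q·(-2) + (1−q)·4 = -6q + 4
  Rosa's payoff from Down: q·(-1) + (1−q)·(-9) = 8q - 9
  -6q + 4 = 8q - 9  ⇒  -14q = -13  ⇒  q = 13/14.

p = 2/7, q = 13/14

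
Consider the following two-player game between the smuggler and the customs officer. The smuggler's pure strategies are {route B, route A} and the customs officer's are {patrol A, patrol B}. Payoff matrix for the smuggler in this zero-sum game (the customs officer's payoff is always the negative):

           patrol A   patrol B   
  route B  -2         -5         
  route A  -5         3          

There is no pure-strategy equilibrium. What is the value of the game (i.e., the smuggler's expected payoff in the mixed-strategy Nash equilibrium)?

Set the smuggler's expected payoff from route B equal to that from route A:
  the smuggler's payoff from route B: q·(-2) + (1−q)·(-5) = 3q - 5
  the smuggler's payoff from route A: q·(-5) + (1−q)·3 = -8q + 3
  3q - 5 = -8q + 3  ⇒  11q = 8  ⇒  q = 8/11.
The value is the smuggler's expected payoff against this mix (using route B): (8/11)·(-2) + (3/11)·(-5) = -31/11.

v = -31/11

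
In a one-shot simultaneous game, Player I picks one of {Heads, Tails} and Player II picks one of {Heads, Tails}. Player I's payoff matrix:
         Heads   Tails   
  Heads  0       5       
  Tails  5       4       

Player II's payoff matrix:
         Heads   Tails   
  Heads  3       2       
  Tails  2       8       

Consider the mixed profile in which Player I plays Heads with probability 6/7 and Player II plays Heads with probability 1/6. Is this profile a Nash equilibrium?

Yes

Check Player II's indifference given Player I's mix p = 6/7:
  payoff from Heads = 20/7; payoff from Tails = 20/7 — equal.
Check Player I's indifference given Player II's mix q = 1/6:
  payoff from Heads = 25/6; payoff from Tails = 25/6 — equal.
Both players are indifferent, so neither can profitably deviate.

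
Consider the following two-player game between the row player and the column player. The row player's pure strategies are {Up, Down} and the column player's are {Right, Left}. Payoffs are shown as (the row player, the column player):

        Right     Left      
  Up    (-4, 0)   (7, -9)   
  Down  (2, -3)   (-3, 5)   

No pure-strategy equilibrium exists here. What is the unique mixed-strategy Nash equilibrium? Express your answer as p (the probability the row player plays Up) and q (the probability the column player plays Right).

p = 8/17, q = 5/8

The row player's mix must leave the column player indifferent between Right and Left.
  the column player's payoff to Right: p·0 + (1−p)·(-3) = 3p - 3
  the column player's payoff to Left: p·(-9) + (1−p)·5 = -14p + 5
  3p - 3 = -14p + 5  ⇒  17p = 8  ⇒  p = 8/17.
The row player's indifference between Up and Down determines the column player's mixing probability q:
  the row player's payoff to Up: q·(-4) + (1−q)·7 = -11q + 7
  the row player's payoff to Down: q·2 + (1−q)·(-3) = 5q - 3
  -11q + 7 = 5q - 3  ⇒  -16q = -10  ⇒  q = 5/8.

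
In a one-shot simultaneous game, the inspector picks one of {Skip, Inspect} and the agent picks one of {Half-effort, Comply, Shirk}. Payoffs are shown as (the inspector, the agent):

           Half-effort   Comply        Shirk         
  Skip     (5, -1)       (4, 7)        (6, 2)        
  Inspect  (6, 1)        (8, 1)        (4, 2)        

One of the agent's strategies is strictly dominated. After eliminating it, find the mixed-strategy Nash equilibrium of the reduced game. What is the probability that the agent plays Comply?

q = 1/3

The agent's strategy Half-effort is strictly dominated by Shirk: 2 > -1 and 2 > 1. Eliminate Half-effort.
Set the inspector's expected payoff from Skip equal to that from Inspect:
  the inspector's payoff from Skip: q·4 + (1−q)·6 = -2q + 6
  the inspector's payoff from Inspect: q·8 + (1−q)·4 = 4q + 4
  -2q + 6 = 4q + 4  ⇒  -6q = -2  ⇒  q = 1/3.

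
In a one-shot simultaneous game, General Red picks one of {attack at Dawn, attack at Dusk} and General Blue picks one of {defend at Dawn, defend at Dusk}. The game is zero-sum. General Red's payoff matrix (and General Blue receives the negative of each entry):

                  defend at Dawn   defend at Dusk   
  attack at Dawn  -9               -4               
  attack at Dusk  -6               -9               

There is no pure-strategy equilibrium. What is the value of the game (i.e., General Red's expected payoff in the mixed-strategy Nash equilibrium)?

v = -57/8

For General Red to be willing to mix, General Red must be indifferent between attack at Dawn and attack at Dusk, which pins down General Blue's mix.
  General Red's payoff to attack at Dawn: q·(-9) + (1−q)·(-4) = -5q - 4
  General Red's payoff to attack at Dusk: q·(-6) + (1−q)·(-9) = 3q - 9
  -5q - 4 = 3q - 9  ⇒  -8q = -5  ⇒  q = 5/8.
The value is General Red's expected payoff against this mix (using attack at Dawn): (5/8)·(-9) + (3/8)·(-4) = -57/8.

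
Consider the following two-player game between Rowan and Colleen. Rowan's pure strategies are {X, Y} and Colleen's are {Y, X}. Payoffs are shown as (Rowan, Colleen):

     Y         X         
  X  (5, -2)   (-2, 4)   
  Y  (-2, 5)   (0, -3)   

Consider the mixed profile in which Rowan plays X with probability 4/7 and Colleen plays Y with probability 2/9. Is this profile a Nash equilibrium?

Check Colleen's indifference given Rowan's mix p = 4/7:
  payoff from Y = 1; payoff from X = 1 — equal.
Check Rowan's indifference given Colleen's mix q = 2/9:
  payoff from X = -4/9; payoff from Y = -4/9 — equal.
Both players are indifferent, so neither can profitably deviate.

Yes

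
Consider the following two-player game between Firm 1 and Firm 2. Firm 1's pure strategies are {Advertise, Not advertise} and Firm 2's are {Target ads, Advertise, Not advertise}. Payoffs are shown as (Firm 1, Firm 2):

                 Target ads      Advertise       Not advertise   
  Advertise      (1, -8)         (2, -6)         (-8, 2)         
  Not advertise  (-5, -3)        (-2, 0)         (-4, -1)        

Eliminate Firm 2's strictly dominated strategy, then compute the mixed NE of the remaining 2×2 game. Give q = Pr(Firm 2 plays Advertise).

q = 1/2

Firm 2's strategy Target ads is strictly dominated by Advertise: -6 > -8 and 0 > -3. Eliminate Target ads.
In a mixed equilibrium Firm 1 is indifferent between Advertise and Not advertise; this condition fixes q.
  Firm 1's payoff to Advertise: q·2 + (1−q)·(-8) = 10q - 8
  Firm 1's payoff to Not advertise: q·(-2) + (1−q)·(-4) = 2q - 4
  10q - 8 = 2q - 4  ⇒  8q = 4  ⇒  q = 1/2.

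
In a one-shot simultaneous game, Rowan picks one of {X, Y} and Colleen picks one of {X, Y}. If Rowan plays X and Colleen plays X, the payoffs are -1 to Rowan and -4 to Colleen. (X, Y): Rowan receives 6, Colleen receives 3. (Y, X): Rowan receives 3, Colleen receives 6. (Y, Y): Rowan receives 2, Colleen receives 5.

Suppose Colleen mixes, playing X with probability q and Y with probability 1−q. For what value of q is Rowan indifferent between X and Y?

For Rowan to be willing to mix, Rowan must be indifferent between X and Y, which pins down Colleen's mix.
  Rowan's expected payoff from X: q·(-1) + (1−q)·6 = -7q + 6
  Rowan's expected payoff from Y: q·3 + (1−q)·2 = q + 2
  -7q + 6 = q + 2  ⇒  -8q = -4  ⇒  q = 1/2.

q = 1/2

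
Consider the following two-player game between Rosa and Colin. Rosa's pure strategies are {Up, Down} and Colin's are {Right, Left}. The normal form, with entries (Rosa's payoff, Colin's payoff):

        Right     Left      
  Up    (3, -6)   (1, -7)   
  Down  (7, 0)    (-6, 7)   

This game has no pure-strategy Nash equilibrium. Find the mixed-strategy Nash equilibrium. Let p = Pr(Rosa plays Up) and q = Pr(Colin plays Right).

p = 7/8, q = 7/11

For Colin to be willing to mix, Colin must be indifferent between Right and Left, which pins down Rosa's mix.
  Colin's payoff to Right: p·(-6) + (1−p)·0 = -6p
  Colin's payoff to Left: p·(-7) + (1−p)·7 = -14p + 7
  -6p = -14p + 7  ⇒  8p = 7  ⇒  p = 7/8.
In a mixed equilibrium Rosa is indifferent between Up and Down; this condition fixes q.
  Rosa's expected payoff from Up: q·3 + (1−q)·1 = 2q + 1
  Rosa's expected payoff from Down: q·7 + (1−q)·(-6) = 13q - 6
  2q + 1 = 13q - 6  ⇒  -11q = -7  ⇒  q = 7/11.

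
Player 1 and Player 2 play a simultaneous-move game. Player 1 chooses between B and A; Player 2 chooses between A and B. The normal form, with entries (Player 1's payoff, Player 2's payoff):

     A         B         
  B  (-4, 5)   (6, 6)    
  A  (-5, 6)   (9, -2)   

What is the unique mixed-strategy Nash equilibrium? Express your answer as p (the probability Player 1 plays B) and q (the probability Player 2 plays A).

Player 1's mix must leave Player 2 indifferent between A and B.
  Player 2's payoff from A: p·5 + (1−p)·6 = -p + 6
  Player 2's payoff from B: p·6 + (1−p)·(-2) = 8p - 2
  -p + 6 = 8p - 2  ⇒  -9p = -8  ⇒  p = 8/9.
Player 2's mix must leave Player 1 indifferent between B and A.
  Player 1's payoff from B: q·(-4) + (1−q)·6 = -10q + 6
  Player 1's payoff from A: q·(-5) + (1−q)·9 = -14q + 9
  -10q + 6 = -14q + 9  ⇒  4q = 3  ⇒  q = 3/4.

p = 8/9, q = 3/4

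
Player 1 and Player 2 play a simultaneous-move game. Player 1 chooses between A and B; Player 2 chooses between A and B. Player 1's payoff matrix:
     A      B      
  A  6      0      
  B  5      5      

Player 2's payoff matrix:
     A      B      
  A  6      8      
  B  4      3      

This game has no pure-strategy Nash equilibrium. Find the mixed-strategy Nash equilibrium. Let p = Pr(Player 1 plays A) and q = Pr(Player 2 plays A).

p = 1/3, q = 5/6

Player 2's indifference between A and B determines Player 1's mixing probability p:
  Player 2's payoff from A: p·6 + (1−p)·4 = 2p + 4
  Player 2's payoff from B: p·8 + (1−p)·3 = 5p + 3
  2p + 4 = 5p + 3  ⇒  -3p = -1  ⇒  p = 1/3.
Set Player 1's expected payoff from A equal to that from B:
  Player 1's payoff to A: q·6 + (1−q)·0 = 6q
  Player 1's payoff to B: q·5 + (1−q)·5 = 5
  6q = 5  ⇒  6q = 5  ⇒  q = 5/6.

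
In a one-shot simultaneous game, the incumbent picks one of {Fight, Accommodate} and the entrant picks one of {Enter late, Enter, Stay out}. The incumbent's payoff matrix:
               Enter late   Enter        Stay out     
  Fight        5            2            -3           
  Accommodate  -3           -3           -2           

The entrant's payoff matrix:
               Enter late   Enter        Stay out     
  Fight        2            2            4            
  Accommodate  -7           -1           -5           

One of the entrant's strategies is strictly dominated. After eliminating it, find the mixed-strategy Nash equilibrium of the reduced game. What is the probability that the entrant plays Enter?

q = 1/6

The entrant's strategy Enter late is strictly dominated by Stay out: 4 > 2 and -5 > -7. Eliminate Enter late.
Set the incumbent's expected payoff from Fight equal to that from Accommodate:
  the incumbent's expected payoff from Fight: q·2 + (1−q)·(-3) = 5q - 3
  the incumbent's expected payoff from Accommodate: q·(-3) + (1−q)·(-2) = -q - 2
  5q - 3 = -q - 2  ⇒  6q = 1  ⇒  q = 1/6.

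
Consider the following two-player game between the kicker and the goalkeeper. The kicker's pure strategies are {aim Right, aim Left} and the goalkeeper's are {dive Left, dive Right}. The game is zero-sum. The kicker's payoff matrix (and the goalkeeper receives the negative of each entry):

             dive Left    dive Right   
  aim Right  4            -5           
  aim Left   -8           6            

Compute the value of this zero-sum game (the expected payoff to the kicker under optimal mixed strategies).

In a mixed equilibrium the kicker is indifferent between aim Right and aim Left; this condition fixes q.
  the kicker's payoff to aim Right: q·4 + (1−q)·(-5) = 9q - 5
  the kicker's payoff to aim Left: q·(-8) + (1−q)·6 = -14q + 6
  9q - 5 = -14q + 6  ⇒  23q = 11  ⇒  q = 11/23.
The value is the kicker's expected payoff against this mix (using aim Right): (11/23)·4 + (12/23)·(-5) = -16/23.

v = -16/23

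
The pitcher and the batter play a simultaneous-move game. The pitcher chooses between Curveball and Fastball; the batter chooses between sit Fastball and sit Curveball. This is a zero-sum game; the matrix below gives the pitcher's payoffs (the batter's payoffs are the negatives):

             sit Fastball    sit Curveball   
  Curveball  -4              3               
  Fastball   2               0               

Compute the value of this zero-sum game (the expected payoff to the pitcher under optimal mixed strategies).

v = 2/3

The pitcher's indifference between Curveball and Fastball determines the batter's mixing probability q:
  the pitcher's payoff to Curveball: q·(-4) + (1−q)·3 = -7q + 3
  the pitcher's payoff to Fastball: q·2 + (1−q)·0 = 2q
  -7q + 3 = 2q  ⇒  -9q = -3  ⇒  q = 1/3.
The value is the pitcher's expected payoff against this mix (using Curveball): (1/3)·(-4) + (2/3)·3 = 2/3.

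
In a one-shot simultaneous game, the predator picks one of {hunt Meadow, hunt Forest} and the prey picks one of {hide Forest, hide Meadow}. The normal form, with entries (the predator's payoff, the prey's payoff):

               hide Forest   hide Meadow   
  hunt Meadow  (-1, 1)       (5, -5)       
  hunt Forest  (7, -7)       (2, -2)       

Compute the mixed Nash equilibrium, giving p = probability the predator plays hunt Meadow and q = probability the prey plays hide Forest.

p = 5/11, q = 3/11

Set the prey's expected payoff from hide Forest equal to that from hide Meadow:
  the prey's expected payoff from hide Forest: p·1 + (1−p)·(-7) = 8p - 7
  the prey's expected payoff from hide Meadow: p·(-5) + (1−p)·(-2) = -3p - 2
  8p - 7 = -3p - 2  ⇒  11p = 5  ⇒  p = 5/11.
Set the predator's expected payoff from hunt Meadow equal to that from hunt Forest:
  the predator's payoff from hunt Meadow: q·(-1) + (1−q)·5 = -6q + 5
  the predator's payoff from hunt Forest: q·7 + (1−q)·2 = 5q + 2
  -6q + 5 = 5q + 2  ⇒  -11q = -3  ⇒  q = 3/11.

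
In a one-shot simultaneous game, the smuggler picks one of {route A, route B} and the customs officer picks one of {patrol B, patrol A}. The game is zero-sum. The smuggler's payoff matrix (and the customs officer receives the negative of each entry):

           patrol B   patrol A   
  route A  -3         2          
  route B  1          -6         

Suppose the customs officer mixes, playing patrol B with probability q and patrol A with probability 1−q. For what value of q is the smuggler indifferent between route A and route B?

q = 2/3

For the smuggler to be willing to mix, the smuggler must be indifferent between route A and route B, which pins down the customs officer's mix.
  the smuggler's expected payoff from route A: q·(-3) + (1−q)·2 = -5q + 2
  the smuggler's expected payoff from route B: q·1 + (1−q)·(-6) = 7q - 6
  -5q + 2 = 7q - 6  ⇒  -12q = -8  ⇒  q = 2/3.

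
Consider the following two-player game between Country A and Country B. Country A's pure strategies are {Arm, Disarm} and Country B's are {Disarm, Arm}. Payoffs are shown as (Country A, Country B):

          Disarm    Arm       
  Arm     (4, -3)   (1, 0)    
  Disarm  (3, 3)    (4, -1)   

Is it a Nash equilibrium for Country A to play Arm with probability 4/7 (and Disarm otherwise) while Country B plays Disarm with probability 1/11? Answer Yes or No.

Given Country B's mix q = 1/11, Country A's payoff from Arm is 14/11 but from Disarm is 43/11. Country A strictly prefers Disarm, so Country A would not mix.
So the proposed profile is not a Nash equilibrium.

No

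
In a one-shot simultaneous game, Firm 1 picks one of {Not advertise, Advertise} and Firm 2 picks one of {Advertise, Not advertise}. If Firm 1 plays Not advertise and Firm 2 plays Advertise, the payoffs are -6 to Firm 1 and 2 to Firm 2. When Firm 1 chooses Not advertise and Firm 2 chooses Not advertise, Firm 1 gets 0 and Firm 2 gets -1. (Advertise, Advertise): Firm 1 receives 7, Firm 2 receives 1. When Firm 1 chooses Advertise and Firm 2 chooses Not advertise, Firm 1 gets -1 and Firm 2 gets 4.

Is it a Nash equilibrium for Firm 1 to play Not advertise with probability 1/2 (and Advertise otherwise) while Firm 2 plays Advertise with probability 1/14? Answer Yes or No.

Check Firm 2's indifference given Firm 1's mix p = 1/2:
  payoff from Advertise = 3/2; payoff from Not advertise = 3/2 — equal.
Check Firm 1's indifference given Firm 2's mix q = 1/14:
  payoff from Not advertise = -3/7; payoff from Advertise = -3/7 — equal.
Both players are indifferent, so neither can profitably deviate.

Yes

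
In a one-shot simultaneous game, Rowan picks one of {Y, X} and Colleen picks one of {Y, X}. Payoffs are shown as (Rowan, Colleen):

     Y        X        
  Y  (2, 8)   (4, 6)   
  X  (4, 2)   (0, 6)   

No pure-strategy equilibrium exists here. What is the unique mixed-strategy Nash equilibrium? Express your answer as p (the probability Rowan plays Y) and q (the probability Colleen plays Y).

Set Colleen's expected payoff from Y equal to that from X:
  Colleen's expected payoff from Y: p·8 + (1−p)·2 = 6p + 2
  Colleen's expected payoff from X: p·6 + (1−p)·6 = 6
  6p + 2 = 6  ⇒  6p = 4  ⇒  p = 2/3.
Colleen's mix must leave Rowan indifferent between Y and X.
  Rowan's payoff to Y: q·2 + (1−q)·4 = -2q + 4
  Rowan's payoff to X: q·4 + (1−q)·0 = 4q
  -2q + 4 = 4q  ⇒  -6q = -4  ⇒  q = 2/3.

p = 2/3, q = 2/3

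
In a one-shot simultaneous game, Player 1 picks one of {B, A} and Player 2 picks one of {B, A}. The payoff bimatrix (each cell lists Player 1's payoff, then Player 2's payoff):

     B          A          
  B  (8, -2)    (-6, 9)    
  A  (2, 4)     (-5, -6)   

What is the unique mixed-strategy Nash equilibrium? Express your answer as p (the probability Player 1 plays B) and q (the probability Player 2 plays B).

For Player 2 to be willing to mix, Player 2 must be indifferent between B and A, which pins down Player 1's mix.
  Player 2's expected payoff from B: p·(-2) + (1−p)·4 = -6p + 4
  Player 2's expected payoff from A: p·9 + (1−p)·(-6) = 15p - 6
  -6p + 4 = 15p - 6  ⇒  -21p = -10  ⇒  p = 10/21.
Set Player 1's expected payoff from B equal to that from A:
  Player 1's expected payoff from B: q·8 + (1−q)·(-6) = 14q - 6
  Player 1's expected payoff from A: q·2 + (1−q)·(-5) = 7q - 5
  14q - 6 = 7q - 5  ⇒  7q = 1  ⇒  q = 1/7.

p = 10/21, q = 1/7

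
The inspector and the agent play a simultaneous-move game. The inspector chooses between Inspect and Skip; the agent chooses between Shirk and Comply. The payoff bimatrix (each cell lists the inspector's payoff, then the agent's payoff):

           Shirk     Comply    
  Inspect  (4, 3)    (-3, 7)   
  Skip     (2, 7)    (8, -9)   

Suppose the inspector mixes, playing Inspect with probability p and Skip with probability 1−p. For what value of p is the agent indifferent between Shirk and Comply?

p = 4/5

The agent's indifference between Shirk and Comply determines the inspector's mixing probability p:
  the agent's expected payoff from Shirk: p·3 + (1−p)·7 = -4p + 7
  the agent's expected payoff from Comply: p·7 + (1−p)·(-9) = 16p - 9
  -4p + 7 = 16p - 9  ⇒  -20p = -16  ⇒  p = 4/5.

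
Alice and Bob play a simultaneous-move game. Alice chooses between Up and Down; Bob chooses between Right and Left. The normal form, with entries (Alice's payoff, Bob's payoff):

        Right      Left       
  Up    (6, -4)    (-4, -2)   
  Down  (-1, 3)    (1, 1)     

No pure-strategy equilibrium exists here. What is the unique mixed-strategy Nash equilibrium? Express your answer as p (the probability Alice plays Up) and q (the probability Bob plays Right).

p = 1/2, q = 5/12

In a mixed equilibrium Bob is indifferent between Right and Left; this condition fixes p.
  Bob's payoff to Right: p·(-4) + (1−p)·3 = -7p + 3
  Bob's payoff to Left: p·(-2) + (1−p)·1 = -3p + 1
  -7p + 3 = -3p + 1  ⇒  -4p = -2  ⇒  p = 1/2.
Alice's indifference between Up and Down determines Bob's mixing probability q:
  Alice's expected payoff from Up: q·6 + (1−q)·(-4) = 10q - 4
  Alice's expected payoff from Down: q·(-1) + (1−q)·1 = -2q + 1
  10q - 4 = -2q + 1  ⇒  12q = 5  ⇒  q = 5/12.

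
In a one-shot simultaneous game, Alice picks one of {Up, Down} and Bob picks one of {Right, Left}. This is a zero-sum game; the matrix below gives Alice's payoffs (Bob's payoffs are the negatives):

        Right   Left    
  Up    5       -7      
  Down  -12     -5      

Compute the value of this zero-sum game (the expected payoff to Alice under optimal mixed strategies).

v = -109/19

Alice's indifference between Up and Down determines Bob's mixing probability q:
  Alice's payoff from Up: q·5 + (1−q)·(-7) = 12q - 7
  Alice's payoff from Down: q·(-12) + (1−q)·(-5) = -7q - 5
  12q - 7 = -7q - 5  ⇒  19q = 2  ⇒  q = 2/19.
The value is Alice's expected payoff against this mix (using Up): (2/19)·5 + (17/19)·(-7) = -109/19.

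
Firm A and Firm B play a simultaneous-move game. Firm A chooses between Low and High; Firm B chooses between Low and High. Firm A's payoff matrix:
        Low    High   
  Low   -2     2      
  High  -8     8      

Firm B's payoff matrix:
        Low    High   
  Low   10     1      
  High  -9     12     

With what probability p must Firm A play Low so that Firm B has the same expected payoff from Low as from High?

In a mixed equilibrium Firm B is indifferent between Low and High; this condition fixes p.
  Firm B's payoff from Low: p·10 + (1−p)·(-9) = 19p - 9
  Firm B's payoff from High: p·1 + (1−p)·12 = -11p + 12
  19p - 9 = -11p + 12  ⇒  30p = 21  ⇒  p = 7/10.

p = 7/10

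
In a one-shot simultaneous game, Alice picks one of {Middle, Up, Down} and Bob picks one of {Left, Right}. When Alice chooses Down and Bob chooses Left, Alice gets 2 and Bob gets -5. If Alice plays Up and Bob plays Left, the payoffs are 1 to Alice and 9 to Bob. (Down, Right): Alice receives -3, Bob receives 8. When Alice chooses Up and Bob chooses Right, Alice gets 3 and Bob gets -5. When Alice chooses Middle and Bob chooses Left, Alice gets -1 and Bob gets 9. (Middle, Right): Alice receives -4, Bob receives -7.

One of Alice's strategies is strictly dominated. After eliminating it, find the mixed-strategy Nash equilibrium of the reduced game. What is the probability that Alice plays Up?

p = 13/27

Alice's strategy Middle is strictly dominated by Down: 2 > -1 and -3 > -4. Eliminate Middle.
In a mixed equilibrium Bob is indifferent between Left and Right; this condition fixes p.
  Bob's payoff from Left: p·9 + (1−p)·(-5) = 14p - 5
  Bob's payoff from Right: p·(-5) + (1−p)·8 = -13p + 8
  14p - 5 = -13p + 8  ⇒  27p = 13  ⇒  p = 13/27.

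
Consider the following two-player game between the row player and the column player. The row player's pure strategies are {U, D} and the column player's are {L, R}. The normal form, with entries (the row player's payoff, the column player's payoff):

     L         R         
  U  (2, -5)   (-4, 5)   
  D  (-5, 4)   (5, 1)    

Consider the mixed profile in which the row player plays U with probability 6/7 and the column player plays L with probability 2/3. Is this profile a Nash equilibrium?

No

Given the row player's mix p = 6/7, the column player's payoff from L is -26/7 but from R is 31/7. The column player strictly prefers R, so the column player would not mix.
So the proposed profile is not a Nash equilibrium.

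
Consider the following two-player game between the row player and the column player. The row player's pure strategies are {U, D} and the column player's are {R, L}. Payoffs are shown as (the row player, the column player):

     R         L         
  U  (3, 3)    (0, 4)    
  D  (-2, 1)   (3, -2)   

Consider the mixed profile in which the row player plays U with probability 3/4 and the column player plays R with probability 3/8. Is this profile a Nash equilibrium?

Check the column player's indifference given the row player's mix p = 3/4:
  payoff from R = 5/2; payoff from L = 5/2 — equal.
Check the row player's indifference given the column player's mix q = 3/8:
  payoff from U = 9/8; payoff from D = 9/8 — equal.
Both players are indifferent, so neither can profitably deviate.

Yes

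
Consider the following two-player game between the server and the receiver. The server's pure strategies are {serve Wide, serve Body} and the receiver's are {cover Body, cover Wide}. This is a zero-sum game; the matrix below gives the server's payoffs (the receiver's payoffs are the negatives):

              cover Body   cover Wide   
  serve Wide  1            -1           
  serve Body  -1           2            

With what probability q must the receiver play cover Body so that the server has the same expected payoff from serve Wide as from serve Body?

The server's indifference between serve Wide and serve Body determines the receiver's mixing probability q:
  the server's payoff to serve Wide: q·1 + (1−q)·(-1) = 2q - 1
  the server's payoff to serve Body: q·(-1) + (1−q)·2 = -3q + 2
  2q - 1 = -3q + 2  ⇒  5q = 3  ⇒  q = 3/5.

q = 3/5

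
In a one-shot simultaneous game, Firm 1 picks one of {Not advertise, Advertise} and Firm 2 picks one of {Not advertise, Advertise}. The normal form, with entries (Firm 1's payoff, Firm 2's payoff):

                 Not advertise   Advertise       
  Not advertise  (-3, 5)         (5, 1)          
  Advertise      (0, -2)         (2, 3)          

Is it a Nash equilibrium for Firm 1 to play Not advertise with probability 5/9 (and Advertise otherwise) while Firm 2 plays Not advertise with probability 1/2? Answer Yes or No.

Yes

Check Firm 2's indifference given Firm 1's mix p = 5/9:
  payoff from Not advertise = 17/9; payoff from Advertise = 17/9 — equal.
Check Firm 1's indifference given Firm 2's mix q = 1/2:
  payoff from Not advertise = 1; payoff from Advertise = 1 — equal.
Both players are indifferent, so neither can profitably deviate.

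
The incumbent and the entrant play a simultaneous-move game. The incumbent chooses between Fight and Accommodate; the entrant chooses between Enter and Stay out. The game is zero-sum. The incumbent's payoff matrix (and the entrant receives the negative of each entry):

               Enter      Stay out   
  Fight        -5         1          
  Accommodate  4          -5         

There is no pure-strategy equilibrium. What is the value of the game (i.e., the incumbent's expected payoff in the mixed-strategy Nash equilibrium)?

v = -7/5

In a mixed equilibrium the incumbent is indifferent between Fight and Accommodate; this condition fixes q.
  the incumbent's payoff from Fight: q·(-5) + (1−q)·1 = -6q + 1
  the incumbent's payoff from Accommodate: q·4 + (1−q)·(-5) = 9q - 5
  -6q + 1 = 9q - 5  ⇒  -15q = -6  ⇒  q = 2/5.
The value is the incumbent's expected payoff against this mix (using Fight): (2/5)·(-5) + (3/5)·1 = -7/5.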